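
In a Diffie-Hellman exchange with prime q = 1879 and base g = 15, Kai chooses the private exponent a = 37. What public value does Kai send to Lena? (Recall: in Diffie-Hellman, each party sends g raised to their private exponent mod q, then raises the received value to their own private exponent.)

1809

Public value = 15^37 mod 1879.
15^1 ≡ 15 (mod 1879)
15^2 = (15^1)^2 ≡ 15^2 = 225 ≡ 225 (mod 1879)
15^4 = (15^2)^2 ≡ 225^2 = 50625 ≡ 1771 (mod 1879)
15^8 = (15^4)^2 ≡ 1771^2 = 3136441 ≡ 390 (mod 1879)
15^16 = (15^8)^2 ≡ 390^2 = 152100 ≡ 1780 (mod 1879)
15^32 = (15^16)^2 ≡ 1780^2 = 3168400 ≡ 406 (mod 1879)
15^37 = 15^32 · 15^4 · 15^1 ≡ 406 · 1771 · 15 ≡ 1809 (mod 1879).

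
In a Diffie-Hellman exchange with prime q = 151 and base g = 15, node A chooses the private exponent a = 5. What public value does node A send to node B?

Public value = 15^5 mod 151.
15^1 ≡ 15 (mod 151)
15^2 = (15^1)^2 ≡ 15^2 = 225 ≡ 74 (mod 151)
15^4 = (15^2)^2 ≡ 74^2 = 5476 ≡ 40 (mod 151)
15^5 = 15^4 · 15^1 ≡ 40 · 15 ≡ 147 (mod 151).

147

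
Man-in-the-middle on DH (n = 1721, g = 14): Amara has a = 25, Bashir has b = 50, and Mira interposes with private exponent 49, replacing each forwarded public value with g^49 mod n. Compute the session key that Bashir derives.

1368

Bashir receives Mira's public value M = 14^49 mod 1721 instead of the honest one.
14^1 ≡ 14 (mod 1721)
14^2 = (14^1)^2 ≡ 14^2 = 196 ≡ 196 (mod 1721)
14^4 = (14^2)^2 ≡ 196^2 = 38416 ≡ 554 (mod 1721)
14^8 = (14^4)^2 ≡ 554^2 = 306916 ≡ 578 (mod 1721)
14^16 = (14^8)^2 ≡ 578^2 = 334084 ≡ 210 (mod 1721)
14^32 = (14^16)^2 ≡ 210^2 = 44100 ≡ 1075 (mod 1721)
14^49 = 14^32 · 14^16 · 14^1 ≡ 1075 · 210 · 14 ≡ 744 (mod 1721).
So M = 744. Bashir computes K = M^50 mod 1721.
744^1 ≡ 744 (mod 1721)
744^2 = (744^1)^2 ≡ 744^2 = 553536 ≡ 1095 (mod 1721)
744^4 = (744^2)^2 ≡ 1095^2 = 1199025 ≡ 1209 (mod 1721)
744^8 = (744^4)^2 ≡ 1209^2 = 1461681 ≡ 552 (mod 1721)
744^16 = (744^8)^2 ≡ 552^2 = 304704 ≡ 87 (mod 1721)
744^32 = (744^16)^2 ≡ 87^2 = 7569 ≡ 685 (mod 1721)
744^50 = 744^32 · 744^16 · 744^2 ≡ 685 · 87 · 1095 ≡ 1368 (mod 1721).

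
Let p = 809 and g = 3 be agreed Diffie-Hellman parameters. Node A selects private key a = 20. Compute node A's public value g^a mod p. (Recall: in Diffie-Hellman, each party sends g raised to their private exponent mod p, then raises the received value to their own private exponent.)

64

Public value = 3^20 mod 809.
3^1 ≡ 3 (mod 809)
3^2 = (3^1)^2 ≡ 3^2 = 9 ≡ 9 (mod 809)
3^4 = (3^2)^2 ≡ 9^2 = 81 ≡ 81 (mod 809)
3^8 = (3^4)^2 ≡ 81^2 = 6561 ≡ 89 (mod 809)
3^16 = (3^8)^2 ≡ 89^2 = 7921 ≡ 640 (mod 809)
3^20 = 3^16 · 3^4 ≡ 640 · 81 ≡ 64 (mod 809).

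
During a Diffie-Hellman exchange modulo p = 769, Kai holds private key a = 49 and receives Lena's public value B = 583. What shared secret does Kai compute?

583

Shared key K = 583^49 mod 769.
583^1 ≡ 583 (mod 769)
583^2 = (583^1)^2 ≡ 583^2 = 339889 ≡ 760 (mod 769)
583^4 = (583^2)^2 ≡ 760^2 = 577600 ≡ 81 (mod 769)
583^8 = (583^4)^2 ≡ 81^2 = 6561 ≡ 409 (mod 769)
583^16 = (583^8)^2 ≡ 409^2 = 167281 ≡ 408 (mod 769)
583^32 = (583^16)^2 ≡ 408^2 = 166464 ≡ 360 (mod 769)
583^49 = 583^32 · 583^16 · 583^1 ≡ 360 · 408 · 583 ≡ 583 (mod 769).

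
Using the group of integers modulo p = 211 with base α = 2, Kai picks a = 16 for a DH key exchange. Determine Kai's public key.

126

Public value = 2^16 mod 211.
2^1 ≡ 2 (mod 211)
2^2 = (2^1)^2 ≡ 2^2 = 4 ≡ 4 (mod 211)
2^4 = (2^2)^2 ≡ 4^2 = 16 ≡ 16 (mod 211)
2^8 = (2^4)^2 ≡ 16^2 = 256 ≡ 45 (mod 211)
2^16 = (2^8)^2 ≡ 45^2 = 2025 ≡ 126 (mod 211)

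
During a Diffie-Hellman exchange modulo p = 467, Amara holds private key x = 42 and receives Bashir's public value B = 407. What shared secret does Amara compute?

449

Shared key K = 407^42 mod 467.
407^1 ≡ 407 (mod 467)
407^2 = (407^1)^2 ≡ 407^2 = 165649 ≡ 331 (mod 467)
407^4 = (407^2)^2 ≡ 331^2 = 109561 ≡ 283 (mod 467)
407^8 = (407^4)^2 ≡ 283^2 = 80089 ≡ 232 (mod 467)
407^16 = (407^8)^2 ≡ 232^2 = 53824 ≡ 119 (mod 467)
407^32 = (407^16)^2 ≡ 119^2 = 14161 ≡ 151 (mod 467)
407^42 = 407^32 · 407^8 · 407^2 ≡ 151 · 232 · 331 ≡ 449 (mod 467).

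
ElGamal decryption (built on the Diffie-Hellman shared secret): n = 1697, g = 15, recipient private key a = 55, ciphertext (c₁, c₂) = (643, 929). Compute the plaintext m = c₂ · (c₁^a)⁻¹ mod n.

1372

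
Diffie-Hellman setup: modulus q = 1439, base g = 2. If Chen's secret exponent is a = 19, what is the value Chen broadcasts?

Public value = 2^19 (mod 1439).
2^1 ≡ 2 (mod 1439)
2^2 = (2^1)^2 ≡ 2^2 = 4 ≡ 4 (mod 1439)
2^4 = (2^2)^2 ≡ 4^2 = 16 ≡ 16 (mod 1439)
2^8 = (2^4)^2 ≡ 16^2 = 256 ≡ 256 (mod 1439)
2^16 = (2^8)^2 ≡ 256^2 = 65536 ≡ 781 (mod 1439)
2^19 = 2^16 · 2^2 · 2^1 ≡ 781 · 4 · 2 ≡ 492 (mod 1439).

492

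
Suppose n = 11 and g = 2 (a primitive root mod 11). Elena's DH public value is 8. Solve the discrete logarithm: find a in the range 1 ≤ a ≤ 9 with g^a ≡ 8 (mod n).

Try successive powers of 2 modulo 11:
2^1 ≡ 2
2^2 ≡ 4
2^3 ≡ 8
Found: a = 3.

3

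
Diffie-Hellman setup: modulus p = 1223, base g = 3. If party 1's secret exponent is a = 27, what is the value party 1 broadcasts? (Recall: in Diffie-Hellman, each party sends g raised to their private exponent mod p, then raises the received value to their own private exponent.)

686

Public value = 3^27 (mod 1223).
3^1 ≡ 3 (mod 1223)
3^2 = (3^1)^2 ≡ 3^2 = 9 ≡ 9 (mod 1223)
3^4 = (3^2)^2 ≡ 9^2 = 81 ≡ 81 (mod 1223)
3^8 = (3^4)^2 ≡ 81^2 = 6561 ≡ 446 (mod 1223)
3^16 = (3^8)^2 ≡ 446^2 = 198916 ≡ 790 (mod 1223)
3^27 = 3^16 · 3^8 · 3^2 · 3^1 ≡ 790 · 446 · 9 · 3 ≡ 686 (mod 1223).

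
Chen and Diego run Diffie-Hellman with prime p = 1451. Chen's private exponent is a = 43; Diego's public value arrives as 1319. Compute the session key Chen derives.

88

Shared key K = 1319^43 mod 1451.
1319^1 ≡ 1319 (mod 1451)
1319^2 = (1319^1)^2 ≡ 1319^2 = 1739761 ≡ 12 (mod 1451)
1319^4 = (1319^2)^2 ≡ 12^2 = 144 ≡ 144 (mod 1451)
1319^8 = (1319^4)^2 ≡ 144^2 = 20736 ≡ 422 (mod 1451)
1319^16 = (1319^8)^2 ≡ 422^2 = 178084 ≡ 1062 (mod 1451)
1319^32 = (1319^16)^2 ≡ 1062^2 = 1127844 ≡ 417 (mod 1451)
1319^43 = 1319^32 · 1319^8 · 1319^2 · 1319^1 ≡ 417 · 422 · 12 · 1319 ≡ 88 (mod 1451).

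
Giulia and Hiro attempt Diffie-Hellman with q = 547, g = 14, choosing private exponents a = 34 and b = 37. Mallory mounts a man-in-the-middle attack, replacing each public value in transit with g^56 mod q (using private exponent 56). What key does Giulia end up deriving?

Giulia receives Mallory's public value M = 14^56 mod 547 instead of the honest one.
14^1 ≡ 14 (mod 547)
14^2 = (14^1)^2 ≡ 14^2 = 196 ≡ 196 (mod 547)
14^4 = (14^2)^2 ≡ 196^2 = 38416 ≡ 126 (mod 547)
14^8 = (14^4)^2 ≡ 126^2 = 15876 ≡ 13 (mod 547)
14^16 = (14^8)^2 ≡ 13^2 = 169 ≡ 169 (mod 547)
14^32 = (14^16)^2 ≡ 169^2 = 28561 ≡ 117 (mod 547)
14^56 = 14^32 · 14^16 · 14^8 ≡ 117 · 169 · 13 ≡ 506 (mod 547).
So M = 506. Giulia computes K = M^34 mod 547.
506^1 ≡ 506 (mod 547)
506^2 = (506^1)^2 ≡ 506^2 = 256036 ≡ 40 (mod 547)
506^4 = (506^2)^2 ≡ 40^2 = 1600 ≡ 506 (mod 547)
506^8 = (506^4)^2 ≡ 506^2 = 256036 ≡ 40 (mod 547)
506^16 = (506^8)^2 ≡ 40^2 = 1600 ≡ 506 (mod 547)
506^32 = (506^16)^2 ≡ 506^2 = 256036 ≡ 40 (mod 547)
506^34 = 506^32 · 506^2 ≡ 40 · 40 ≡ 506 (mod 547).

506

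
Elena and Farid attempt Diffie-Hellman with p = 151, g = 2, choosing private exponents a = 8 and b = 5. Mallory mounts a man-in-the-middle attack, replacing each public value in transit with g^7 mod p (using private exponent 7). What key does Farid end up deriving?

32

Farid receives Mallory's public value M = 2^7 mod 151 instead of the honest one.
2^1 ≡ 2 (mod 151)
2^2 = (2^1)^2 ≡ 2^2 = 4 ≡ 4 (mod 151)
2^4 = (2^2)^2 ≡ 4^2 = 16 ≡ 16 (mod 151)
2^7 = 2^4 · 2^2 · 2^1 ≡ 16 · 4 · 2 ≡ 128 (mod 151).
So M = 128. Farid computes K = M^5 mod 151.
128^1 ≡ 128 (mod 151)
128^2 = (128^1)^2 ≡ 128^2 = 16384 ≡ 76 (mod 151)
128^4 = (128^2)^2 ≡ 76^2 = 5776 ≡ 38 (mod 151)
128^5 = 128^4 · 128^1 ≡ 38 · 128 ≡ 32 (mod 151).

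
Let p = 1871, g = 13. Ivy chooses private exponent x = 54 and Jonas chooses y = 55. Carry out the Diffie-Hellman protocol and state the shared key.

Ivy sends A = g^x mod p = 13^54 mod 1871.
13^1 ≡ 13 (mod 1871)
13^2 = (13^1)^2 ≡ 13^2 = 169 ≡ 169 (mod 1871)
13^4 = (13^2)^2 ≡ 169^2 = 28561 ≡ 496 (mod 1871)
13^8 = (13^4)^2 ≡ 496^2 = 246016 ≡ 915 (mod 1871)
13^16 = (13^8)^2 ≡ 915^2 = 837225 ≡ 888 (mod 1871)
13^32 = (13^16)^2 ≡ 888^2 = 788544 ≡ 853 (mod 1871)
13^54 = 13^32 · 13^16 · 13^4 · 13^2 ≡ 853 · 888 · 496 · 169 ≡ 1314 (mod 1871).
So A = 1314. Jonas then computes K = A^y mod p = 1314^55 mod 1871.
1314^1 ≡ 1314 (mod 1871)
1314^2 = (1314^1)^2 ≡ 1314^2 = 1726596 ≡ 1534 (mod 1871)
1314^4 = (1314^2)^2 ≡ 1534^2 = 2353156 ≡ 1309 (mod 1871)
1314^8 = (1314^4)^2 ≡ 1309^2 = 1713481 ≡ 1516 (mod 1871)
1314^16 = (1314^8)^2 ≡ 1516^2 = 2298256 ≡ 668 (mod 1871)
1314^32 = (1314^16)^2 ≡ 668^2 = 446224 ≡ 926 (mod 1871)
1314^55 = 1314^32 · 1314^16 · 1314^4 · 1314^2 · 1314^1 ≡ 926 · 668 · 1309 · 1534 · 1314 ≡ 208 (mod 1871).

208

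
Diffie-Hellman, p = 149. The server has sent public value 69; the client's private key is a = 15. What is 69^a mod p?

Shared key K = 69^15 mod 149.
69^1 ≡ 69 (mod 149)
69^2 = (69^1)^2 ≡ 69^2 = 4761 ≡ 142 (mod 149)
69^4 = (69^2)^2 ≡ 142^2 = 20164 ≡ 49 (mod 149)
69^8 = (69^4)^2 ≡ 49^2 = 2401 ≡ 17 (mod 149)
69^15 = 69^8 · 69^4 · 69^2 · 69^1 ≡ 17 · 49 · 142 · 69 ≡ 110 (mod 149).

110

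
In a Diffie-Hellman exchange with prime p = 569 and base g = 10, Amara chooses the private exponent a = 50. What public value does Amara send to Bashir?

Public value = 10^50 (mod 569).
10^1 ≡ 10 (mod 569)
10^2 = (10^1)^2 ≡ 10^2 = 100 ≡ 100 (mod 569)
10^4 = (10^2)^2 ≡ 100^2 = 10000 ≡ 327 (mod 569)
10^8 = (10^4)^2 ≡ 327^2 = 106929 ≡ 526 (mod 569)
10^16 = (10^8)^2 ≡ 526^2 = 276676 ≡ 142 (mod 569)
10^32 = (10^16)^2 ≡ 142^2 = 20164 ≡ 249 (mod 569)
10^50 = 10^32 · 10^16 · 10^2 ≡ 249 · 142 · 100 ≡ 34 (mod 569).

34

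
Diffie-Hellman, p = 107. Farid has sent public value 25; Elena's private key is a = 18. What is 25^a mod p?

87

Shared key K = 25^18 mod 107.
25^1 ≡ 25 (mod 107)
25^2 = (25^1)^2 ≡ 25^2 = 625 ≡ 90 (mod 107)
25^4 = (25^2)^2 ≡ 90^2 = 8100 ≡ 75 (mod 107)
25^8 = (25^4)^2 ≡ 75^2 = 5625 ≡ 61 (mod 107)
25^16 = (25^8)^2 ≡ 61^2 = 3721 ≡ 83 (mod 107)
25^18 = 25^16 · 25^2 ≡ 83 · 90 ≡ 87 (mod 107).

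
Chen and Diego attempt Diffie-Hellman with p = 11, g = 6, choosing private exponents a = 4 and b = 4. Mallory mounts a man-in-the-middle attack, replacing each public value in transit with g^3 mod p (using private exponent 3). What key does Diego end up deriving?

Diego receives Mallory's public value M = 6^3 mod 11 instead of the honest one.
6^1 ≡ 6 (mod 11)
6^2 = (6^1)^2 ≡ 6^2 = 36 ≡ 3 (mod 11)
6^3 = 6^2 · 6^1 ≡ 3 · 6 ≡ 7 (mod 11).
So M = 7. Diego computes K = M^4 mod 11.
7^1 ≡ 7 (mod 11)
7^2 = (7^1)^2 ≡ 7^2 = 49 ≡ 5 (mod 11)
7^4 = (7^2)^2 ≡ 5^2 = 25 ≡ 3 (mod 11)

3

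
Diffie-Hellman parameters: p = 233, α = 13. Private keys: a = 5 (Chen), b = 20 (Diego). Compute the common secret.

Chen sends A = α^a mod p = 13^5 mod 233.
13^1 ≡ 13 (mod 233)
13^2 = (13^1)^2 ≡ 13^2 = 169 ≡ 169 (mod 233)
13^4 = (13^2)^2 ≡ 169^2 = 28561 ≡ 135 (mod 233)
13^5 = 13^4 · 13^1 ≡ 135 · 13 ≡ 124 (mod 233).
So A = 124. Diego then computes K = A^b mod p = 124^20 mod 233.
124^1 ≡ 124 (mod 233)
124^2 = (124^1)^2 ≡ 124^2 = 15376 ≡ 231 (mod 233)
124^4 = (124^2)^2 ≡ 231^2 = 53361 ≡ 4 (mod 233)
124^8 = (124^4)^2 ≡ 4^2 = 16 ≡ 16 (mod 233)
124^16 = (124^8)^2 ≡ 16^2 = 256 ≡ 23 (mod 233)
124^20 = 124^16 · 124^4 ≡ 23 · 4 ≡ 92 (mod 233).

92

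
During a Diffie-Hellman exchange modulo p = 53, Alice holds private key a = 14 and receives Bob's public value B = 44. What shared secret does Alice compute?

44

Shared key K = 44^14 mod 53.
44^1 ≡ 44 (mod 53)
44^2 = (44^1)^2 ≡ 44^2 = 1936 ≡ 28 (mod 53)
44^4 = (44^2)^2 ≡ 28^2 = 784 ≡ 42 (mod 53)
44^8 = (44^4)^2 ≡ 42^2 = 1764 ≡ 15 (mod 53)
44^14 = 44^8 · 44^4 · 44^2 ≡ 15 · 42 · 28 ≡ 44 (mod 53).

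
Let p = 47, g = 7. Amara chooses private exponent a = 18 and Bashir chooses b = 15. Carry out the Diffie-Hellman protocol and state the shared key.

6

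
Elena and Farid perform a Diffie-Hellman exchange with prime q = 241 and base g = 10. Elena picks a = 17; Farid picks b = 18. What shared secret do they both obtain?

91

Farid sends B = g^b mod q = 10^18 mod 241.
10^1 ≡ 10 (mod 241)
10^2 = (10^1)^2 ≡ 10^2 = 100 ≡ 100 (mod 241)
10^4 = (10^2)^2 ≡ 100^2 = 10000 ≡ 119 (mod 241)
10^8 = (10^4)^2 ≡ 119^2 = 14161 ≡ 183 (mod 241)
10^16 = (10^8)^2 ≡ 183^2 = 33489 ≡ 231 (mod 241)
10^18 = 10^16 · 10^2 ≡ 231 · 100 ≡ 205 (mod 241).
So B = 205. Elena then computes K = B^a mod q = 205^17 mod 241.
205^1 ≡ 205 (mod 241)
205^2 = (205^1)^2 ≡ 205^2 = 42025 ≡ 91 (mod 241)
205^4 = (205^2)^2 ≡ 91^2 = 8281 ≡ 87 (mod 241)
205^8 = (205^4)^2 ≡ 87^2 = 7569 ≡ 98 (mod 241)
205^16 = (205^8)^2 ≡ 98^2 = 9604 ≡ 205 (mod 241)
205^17 = 205^16 · 205^1 ≡ 205 · 205 ≡ 91 (mod 241).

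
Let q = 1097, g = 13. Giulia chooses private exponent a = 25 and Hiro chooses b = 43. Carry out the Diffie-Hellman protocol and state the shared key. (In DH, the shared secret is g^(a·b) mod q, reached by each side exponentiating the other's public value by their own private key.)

Hiro sends B = g^b mod q = 13^43 mod 1097.
13^1 ≡ 13 (mod 1097)
13^2 = (13^1)^2 ≡ 13^2 = 169 ≡ 169 (mod 1097)
13^4 = (13^2)^2 ≡ 169^2 = 28561 ≡ 39 (mod 1097)
13^8 = (13^4)^2 ≡ 39^2 = 1521 ≡ 424 (mod 1097)
13^16 = (13^8)^2 ≡ 424^2 = 179776 ≡ 965 (mod 1097)
13^32 = (13^16)^2 ≡ 965^2 = 931225 ≡ 969 (mod 1097)
13^43 = 13^32 · 13^8 · 13^2 · 13^1 ≡ 969 · 424 · 169 · 13 ≡ 637 (mod 1097).
So B = 637. Giulia then computes K = B^a mod q = 637^25 mod 1097.
637^1 ≡ 637 (mod 1097)
637^2 = (637^1)^2 ≡ 637^2 = 405769 ≡ 976 (mod 1097)
637^4 = (637^2)^2 ≡ 976^2 = 952576 ≡ 380 (mod 1097)
637^8 = (637^4)^2 ≡ 380^2 = 144400 ≡ 693 (mod 1097)
637^16 = (637^8)^2 ≡ 693^2 = 480249 ≡ 860 (mod 1097)
637^25 = 637^16 · 637^8 · 637^1 ≡ 860 · 693 · 637 ≡ 470 (mod 1097).

470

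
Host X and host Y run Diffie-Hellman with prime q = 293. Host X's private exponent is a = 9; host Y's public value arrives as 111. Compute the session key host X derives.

221

Shared key K = 111^9 mod 293.
111^1 ≡ 111 (mod 293)
111^2 = (111^1)^2 ≡ 111^2 = 12321 ≡ 15 (mod 293)
111^4 = (111^2)^2 ≡ 15^2 = 225 ≡ 225 (mod 293)
111^8 = (111^4)^2 ≡ 225^2 = 50625 ≡ 229 (mod 293)
111^9 = 111^8 · 111^1 ≡ 229 · 111 ≡ 221 (mod 293).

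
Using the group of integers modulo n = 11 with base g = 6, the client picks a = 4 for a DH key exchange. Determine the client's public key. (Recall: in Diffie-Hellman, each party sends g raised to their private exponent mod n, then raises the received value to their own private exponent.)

Public value = 6^4 mod 11.
6^1 ≡ 6 (mod 11)
6^2 = (6^1)^2 ≡ 6^2 = 36 ≡ 3 (mod 11)
6^4 = (6^2)^2 ≡ 3^2 = 9 ≡ 9 (mod 11)

9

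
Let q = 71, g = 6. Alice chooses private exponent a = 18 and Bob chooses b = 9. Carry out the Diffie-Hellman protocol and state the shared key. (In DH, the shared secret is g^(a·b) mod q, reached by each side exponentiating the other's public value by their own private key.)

58

Bob sends B = g^b mod q = 6^9 mod 71.
6^1 ≡ 6 (mod 71)
6^2 = (6^1)^2 ≡ 6^2 = 36 ≡ 36 (mod 71)
6^4 = (6^2)^2 ≡ 36^2 = 1296 ≡ 18 (mod 71)
6^8 = (6^4)^2 ≡ 18^2 = 324 ≡ 40 (mod 71)
6^9 = 6^8 · 6^1 ≡ 40 · 6 ≡ 27 (mod 71).
So B = 27. Alice then computes K = B^a mod q = 27^18 mod 71.
27^1 ≡ 27 (mod 71)
27^2 = (27^1)^2 ≡ 27^2 = 729 ≡ 19 (mod 71)
27^4 = (27^2)^2 ≡ 19^2 = 361 ≡ 6 (mod 71)
27^8 = (27^4)^2 ≡ 6^2 = 36 ≡ 36 (mod 71)
27^16 = (27^8)^2 ≡ 36^2 = 1296 ≡ 18 (mod 71)
27^18 = 27^16 · 27^2 ≡ 18 · 19 ≡ 58 (mod 71).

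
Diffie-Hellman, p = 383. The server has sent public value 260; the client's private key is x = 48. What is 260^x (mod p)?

Shared key K = 260^48 mod 383.
260^1 ≡ 260 (mod 383)
260^2 = (260^1)^2 ≡ 260^2 = 67600 ≡ 192 (mod 383)
260^4 = (260^2)^2 ≡ 192^2 = 36864 ≡ 96 (mod 383)
260^8 = (260^4)^2 ≡ 96^2 = 9216 ≡ 24 (mod 383)
260^16 = (260^8)^2 ≡ 24^2 = 576 ≡ 193 (mod 383)
260^32 = (260^16)^2 ≡ 193^2 = 37249 ≡ 98 (mod 383)
260^48 = 260^32 · 260^16 ≡ 98 · 193 ≡ 147 (mod 383).

147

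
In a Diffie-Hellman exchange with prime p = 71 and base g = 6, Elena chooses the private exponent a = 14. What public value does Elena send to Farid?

5

Public value = 6^14 (mod 71).
6^1 ≡ 6 (mod 71)
6^2 = (6^1)^2 ≡ 6^2 = 36 ≡ 36 (mod 71)
6^4 = (6^2)^2 ≡ 36^2 = 1296 ≡ 18 (mod 71)
6^8 = (6^4)^2 ≡ 18^2 = 324 ≡ 40 (mod 71)
6^14 = 6^8 · 6^4 · 6^2 ≡ 40 · 18 · 36 ≡ 5 (mod 71).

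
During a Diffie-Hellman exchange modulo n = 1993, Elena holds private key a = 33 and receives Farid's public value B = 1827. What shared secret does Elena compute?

749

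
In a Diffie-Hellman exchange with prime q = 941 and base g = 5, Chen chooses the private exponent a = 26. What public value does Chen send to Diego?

Public value = 5^26 mod 941.
5^1 ≡ 5 (mod 941)
5^2 = (5^1)^2 ≡ 5^2 = 25 ≡ 25 (mod 941)
5^4 = (5^2)^2 ≡ 25^2 = 625 ≡ 625 (mod 941)
5^8 = (5^4)^2 ≡ 625^2 = 390625 ≡ 110 (mod 941)
5^16 = (5^8)^2 ≡ 110^2 = 12100 ≡ 808 (mod 941)
5^26 = 5^16 · 5^8 · 5^2 ≡ 808 · 110 · 25 ≡ 299 (mod 941).

299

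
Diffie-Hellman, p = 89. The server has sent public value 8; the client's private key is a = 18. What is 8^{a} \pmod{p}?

45

Shared key K = 8^18 mod 89.
8^1 ≡ 8 (mod 89)
8^2 = (8^1)^2 ≡ 8^2 = 64 ≡ 64 (mod 89)
8^4 = (8^2)^2 ≡ 64^2 = 4096 ≡ 2 (mod 89)
8^8 = (8^4)^2 ≡ 2^2 = 4 ≡ 4 (mod 89)
8^16 = (8^8)^2 ≡ 4^2 = 16 ≡ 16 (mod 89)
8^18 = 8^16 · 8^2 ≡ 16 · 64 ≡ 45 (mod 89).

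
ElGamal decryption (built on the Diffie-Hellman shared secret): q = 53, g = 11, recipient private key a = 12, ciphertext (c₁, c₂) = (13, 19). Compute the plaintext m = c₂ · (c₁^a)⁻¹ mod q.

35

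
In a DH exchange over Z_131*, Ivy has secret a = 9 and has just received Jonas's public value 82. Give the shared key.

Shared key K = 82^9 mod 131.
82^1 ≡ 82 (mod 131)
82^2 = (82^1)^2 ≡ 82^2 = 6724 ≡ 43 (mod 131)
82^4 = (82^2)^2 ≡ 43^2 = 1849 ≡ 15 (mod 131)
82^8 = (82^4)^2 ≡ 15^2 = 225 ≡ 94 (mod 131)
82^9 = 82^8 · 82^1 ≡ 94 · 82 ≡ 110 (mod 131).

110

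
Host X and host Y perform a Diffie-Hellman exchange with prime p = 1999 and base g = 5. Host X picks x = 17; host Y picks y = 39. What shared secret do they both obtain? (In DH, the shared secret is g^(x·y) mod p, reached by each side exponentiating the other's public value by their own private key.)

934

Host Y sends B = g^y mod p = 5^39 mod 1999.
5^1 ≡ 5 (mod 1999)
5^2 = (5^1)^2 ≡ 5^2 = 25 ≡ 25 (mod 1999)
5^4 = (5^2)^2 ≡ 25^2 = 625 ≡ 625 (mod 1999)
5^8 = (5^4)^2 ≡ 625^2 = 390625 ≡ 820 (mod 1999)
5^16 = (5^8)^2 ≡ 820^2 = 672400 ≡ 736 (mod 1999)
5^32 = (5^16)^2 ≡ 736^2 = 541696 ≡ 1966 (mod 1999)
5^39 = 5^32 · 5^4 · 5^2 · 5^1 ≡ 1966 · 625 · 25 · 5 ≡ 585 (mod 1999).
So B = 585. Host X then computes K = B^x mod p = 585^17 mod 1999.
585^1 ≡ 585 (mod 1999)
585^2 = (585^1)^2 ≡ 585^2 = 342225 ≡ 396 (mod 1999)
585^4 = (585^2)^2 ≡ 396^2 = 156816 ≡ 894 (mod 1999)
585^8 = (585^4)^2 ≡ 894^2 = 799236 ≡ 1635 (mod 1999)
585^16 = (585^8)^2 ≡ 1635^2 = 2673225 ≡ 562 (mod 1999)
585^17 = 585^16 · 585^1 ≡ 562 · 585 ≡ 934 (mod 1999).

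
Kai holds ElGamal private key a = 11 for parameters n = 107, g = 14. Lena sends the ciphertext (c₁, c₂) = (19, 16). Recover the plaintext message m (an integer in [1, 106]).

102

Shared mask s = c₁^a mod n = 19^11 mod 107.
19^1 ≡ 19 (mod 107)
19^2 = (19^1)^2 ≡ 19^2 = 361 ≡ 40 (mod 107)
19^4 = (19^2)^2 ≡ 40^2 = 1600 ≡ 102 (mod 107)
19^8 = (19^4)^2 ≡ 102^2 = 10404 ≡ 25 (mod 107)
19^11 = 19^8 · 19^2 · 19^1 ≡ 25 · 40 · 19 ≡ 61 (mod 107).
So s = 61; s⁻¹ ≡ 100 (mod 107).
m = c₂ · s⁻¹ mod 107 = 16 · 100 mod 107 = 102.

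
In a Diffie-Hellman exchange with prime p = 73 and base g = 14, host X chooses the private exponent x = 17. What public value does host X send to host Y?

28

Public value = 14^17 mod 73.
14^1 ≡ 14 (mod 73)
14^2 = (14^1)^2 ≡ 14^2 = 196 ≡ 50 (mod 73)
14^4 = (14^2)^2 ≡ 50^2 = 2500 ≡ 18 (mod 73)
14^8 = (14^4)^2 ≡ 18^2 = 324 ≡ 32 (mod 73)
14^16 = (14^8)^2 ≡ 32^2 = 1024 ≡ 2 (mod 73)
14^17 = 14^16 · 14^1 ≡ 2 · 14 ≡ 28 (mod 73).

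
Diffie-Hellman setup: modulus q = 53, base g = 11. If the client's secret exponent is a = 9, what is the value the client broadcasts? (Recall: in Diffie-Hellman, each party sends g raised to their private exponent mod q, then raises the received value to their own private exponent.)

4

Public value = 11^9 mod 53.
11^1 ≡ 11 (mod 53)
11^2 = (11^1)^2 ≡ 11^2 = 121 ≡ 15 (mod 53)
11^4 = (11^2)^2 ≡ 15^2 = 225 ≡ 13 (mod 53)
11^8 = (11^4)^2 ≡ 13^2 = 169 ≡ 10 (mod 53)
11^9 = 11^8 · 11^1 ≡ 10 · 11 ≡ 4 (mod 53).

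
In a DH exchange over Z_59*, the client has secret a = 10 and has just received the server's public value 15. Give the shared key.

19

Shared key K = 15^10 mod 59.
15^1 ≡ 15 (mod 59)
15^2 = (15^1)^2 ≡ 15^2 = 225 ≡ 48 (mod 59)
15^4 = (15^2)^2 ≡ 48^2 = 2304 ≡ 3 (mod 59)
15^8 = (15^4)^2 ≡ 3^2 = 9 ≡ 9 (mod 59)
15^10 = 15^8 · 15^2 ≡ 9 · 48 ≡ 19 (mod 59).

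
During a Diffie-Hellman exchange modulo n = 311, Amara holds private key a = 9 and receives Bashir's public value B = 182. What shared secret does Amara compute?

73

Shared key K = 182^9 mod 311.
182^1 ≡ 182 (mod 311)
182^2 = (182^1)^2 ≡ 182^2 = 33124 ≡ 158 (mod 311)
182^4 = (182^2)^2 ≡ 158^2 = 24964 ≡ 84 (mod 311)
182^8 = (182^4)^2 ≡ 84^2 = 7056 ≡ 214 (mod 311)
182^9 = 182^8 · 182^1 ≡ 214 · 182 ≡ 73 (mod 311).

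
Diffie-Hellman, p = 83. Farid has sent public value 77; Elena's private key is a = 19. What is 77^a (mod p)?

59

Shared key K = 77^19 mod 83.
77^1 ≡ 77 (mod 83)
77^2 = (77^1)^2 ≡ 77^2 = 5929 ≡ 36 (mod 83)
77^4 = (77^2)^2 ≡ 36^2 = 1296 ≡ 51 (mod 83)
77^8 = (77^4)^2 ≡ 51^2 = 2601 ≡ 28 (mod 83)
77^16 = (77^8)^2 ≡ 28^2 = 784 ≡ 37 (mod 83)
77^19 = 77^16 · 77^2 · 77^1 ≡ 37 · 36 · 77 ≡ 59 (mod 83).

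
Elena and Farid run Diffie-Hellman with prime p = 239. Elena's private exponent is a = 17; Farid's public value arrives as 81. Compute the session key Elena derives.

Shared key K = 81^17 mod 239.
81^1 ≡ 81 (mod 239)
81^2 = (81^1)^2 ≡ 81^2 = 6561 ≡ 108 (mod 239)
81^4 = (81^2)^2 ≡ 108^2 = 11664 ≡ 192 (mod 239)
81^8 = (81^4)^2 ≡ 192^2 = 36864 ≡ 58 (mod 239)
81^16 = (81^8)^2 ≡ 58^2 = 3364 ≡ 18 (mod 239)
81^17 = 81^16 · 81^1 ≡ 18 · 81 ≡ 24 (mod 239).

24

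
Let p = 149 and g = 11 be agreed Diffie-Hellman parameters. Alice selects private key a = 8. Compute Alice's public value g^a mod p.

31

Public value = 11^8 mod 149.
11^1 ≡ 11 (mod 149)
11^2 = (11^1)^2 ≡ 11^2 = 121 ≡ 121 (mod 149)
11^4 = (11^2)^2 ≡ 121^2 = 14641 ≡ 39 (mod 149)
11^8 = (11^4)^2 ≡ 39^2 = 1521 ≡ 31 (mod 149)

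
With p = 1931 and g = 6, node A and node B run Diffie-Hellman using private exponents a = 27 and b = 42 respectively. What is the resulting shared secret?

Node A sends A = g^a mod p = 6^27 mod 1931.
6^1 ≡ 6 (mod 1931)
6^2 = (6^1)^2 ≡ 6^2 = 36 ≡ 36 (mod 1931)
6^4 = (6^2)^2 ≡ 36^2 = 1296 ≡ 1296 (mod 1931)
6^8 = (6^4)^2 ≡ 1296^2 = 1679616 ≡ 1577 (mod 1931)
6^16 = (6^8)^2 ≡ 1577^2 = 2486929 ≡ 1732 (mod 1931)
6^27 = 6^16 · 6^8 · 6^2 · 6^1 ≡ 1732 · 1577 · 36 · 6 ≡ 56 (mod 1931).
So A = 56. Node B then computes K = A^b mod p = 56^42 mod 1931.
56^1 ≡ 56 (mod 1931)
56^2 = (56^1)^2 ≡ 56^2 = 3136 ≡ 1205 (mod 1931)
56^4 = (56^2)^2 ≡ 1205^2 = 1452025 ≡ 1844 (mod 1931)
56^8 = (56^4)^2 ≡ 1844^2 = 3400336 ≡ 1776 (mod 1931)
56^16 = (56^8)^2 ≡ 1776^2 = 3154176 ≡ 853 (mod 1931)
56^32 = (56^16)^2 ≡ 853^2 = 727609 ≡ 1553 (mod 1931)
56^42 = 56^32 · 56^8 · 56^2 ≡ 1553 · 1776 · 1205 ≡ 1659 (mod 1931).

1659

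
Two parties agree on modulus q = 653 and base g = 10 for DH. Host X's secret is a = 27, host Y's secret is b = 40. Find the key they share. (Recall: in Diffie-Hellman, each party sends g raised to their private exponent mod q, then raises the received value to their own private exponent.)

99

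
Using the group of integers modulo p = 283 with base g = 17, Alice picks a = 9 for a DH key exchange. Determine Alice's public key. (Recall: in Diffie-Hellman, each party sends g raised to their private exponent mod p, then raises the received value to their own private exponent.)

Public value = 17^{9} \pmod{283}.
17^1 ≡ 17 (mod 283)
17^2 = (17^1)^2 ≡ 17^2 = 289 ≡ 6 (mod 283)
17^4 = (17^2)^2 ≡ 6^2 = 36 ≡ 36 (mod 283)
17^8 = (17^4)^2 ≡ 36^2 = 1296 ≡ 164 (mod 283)
17^9 = 17^8 · 17^1 ≡ 164 · 17 ≡ 241 (mod 283).

241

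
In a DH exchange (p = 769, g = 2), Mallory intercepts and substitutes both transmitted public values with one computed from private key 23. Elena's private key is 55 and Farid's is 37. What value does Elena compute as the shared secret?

Elena receives Mallory's public value M = 2^23 mod 769 instead of the honest one.
2^1 ≡ 2 (mod 769)
2^2 = (2^1)^2 ≡ 2^2 = 4 ≡ 4 (mod 769)
2^4 = (2^2)^2 ≡ 4^2 = 16 ≡ 16 (mod 769)
2^8 = (2^4)^2 ≡ 16^2 = 256 ≡ 256 (mod 769)
2^16 = (2^8)^2 ≡ 256^2 = 65536 ≡ 171 (mod 769)
2^23 = 2^16 · 2^4 · 2^2 · 2^1 ≡ 171 · 16 · 4 · 2 ≡ 356 (mod 769).
So M = 356. Elena computes K = M^55 mod 769.
356^1 ≡ 356 (mod 769)
356^2 = (356^1)^2 ≡ 356^2 = 126736 ≡ 620 (mod 769)
356^4 = (356^2)^2 ≡ 620^2 = 384400 ≡ 669 (mod 769)
356^8 = (356^4)^2 ≡ 669^2 = 447561 ≡ 3 (mod 769)
356^16 = (356^8)^2 ≡ 3^2 = 9 ≡ 9 (mod 769)
356^32 = (356^16)^2 ≡ 9^2 = 81 ≡ 81 (mod 769)
356^55 = 356^32 · 356^16 · 356^4 · 356^2 · 356^1 ≡ 81 · 9 · 669 · 620 · 356 ≡ 328 (mod 769).

328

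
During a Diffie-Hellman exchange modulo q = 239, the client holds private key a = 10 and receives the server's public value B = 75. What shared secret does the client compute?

Shared key K = 75^10 mod 239.
75^1 ≡ 75 (mod 239)
75^2 = (75^1)^2 ≡ 75^2 = 5625 ≡ 128 (mod 239)
75^4 = (75^2)^2 ≡ 128^2 = 16384 ≡ 132 (mod 239)
75^8 = (75^4)^2 ≡ 132^2 = 17424 ≡ 216 (mod 239)
75^10 = 75^8 · 75^2 ≡ 216 · 128 ≡ 163 (mod 239).

163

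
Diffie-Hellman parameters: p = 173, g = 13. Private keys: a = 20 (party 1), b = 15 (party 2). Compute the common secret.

133

Party 1 sends A = g^a mod p = 13^20 mod 173.
13^1 ≡ 13 (mod 173)
13^2 = (13^1)^2 ≡ 13^2 = 169 ≡ 169 (mod 173)
13^4 = (13^2)^2 ≡ 169^2 = 28561 ≡ 16 (mod 173)
13^8 = (13^4)^2 ≡ 16^2 = 256 ≡ 83 (mod 173)
13^16 = (13^8)^2 ≡ 83^2 = 6889 ≡ 142 (mod 173)
13^20 = 13^16 · 13^4 ≡ 142 · 16 ≡ 23 (mod 173).
So A = 23. Party 2 then computes K = A^b mod p = 23^15 mod 173.
23^1 ≡ 23 (mod 173)
23^2 = (23^1)^2 ≡ 23^2 = 529 ≡ 10 (mod 173)
23^4 = (23^2)^2 ≡ 10^2 = 100 ≡ 100 (mod 173)
23^8 = (23^4)^2 ≡ 100^2 = 10000 ≡ 139 (mod 173)
23^15 = 23^8 · 23^4 · 23^2 · 23^1 ≡ 139 · 100 · 10 · 23 ≡ 133 (mod 173).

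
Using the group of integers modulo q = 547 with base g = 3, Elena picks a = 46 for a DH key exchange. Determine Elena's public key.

Public value = 3^46 (mod 547).
3^1 ≡ 3 (mod 547)
3^2 = (3^1)^2 ≡ 3^2 = 9 ≡ 9 (mod 547)
3^4 = (3^2)^2 ≡ 9^2 = 81 ≡ 81 (mod 547)
3^8 = (3^4)^2 ≡ 81^2 = 6561 ≡ 544 (mod 547)
3^16 = (3^8)^2 ≡ 544^2 = 295936 ≡ 9 (mod 547)
3^32 = (3^16)^2 ≡ 9^2 = 81 ≡ 81 (mod 547)
3^46 = 3^32 · 3^8 · 3^4 · 3^2 ≡ 81 · 544 · 81 · 9 ≡ 81 (mod 547).

81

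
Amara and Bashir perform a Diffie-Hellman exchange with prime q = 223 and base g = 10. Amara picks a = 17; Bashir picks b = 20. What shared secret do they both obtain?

212

Bashir sends B = g^b mod q = 10^20 mod 223.
10^1 ≡ 10 (mod 223)
10^2 = (10^1)^2 ≡ 10^2 = 100 ≡ 100 (mod 223)
10^4 = (10^2)^2 ≡ 100^2 = 10000 ≡ 188 (mod 223)
10^8 = (10^4)^2 ≡ 188^2 = 35344 ≡ 110 (mod 223)
10^16 = (10^8)^2 ≡ 110^2 = 12100 ≡ 58 (mod 223)
10^20 = 10^16 · 10^4 ≡ 58 · 188 ≡ 200 (mod 223).
So B = 200. Amara then computes K = B^a mod q = 200^17 mod 223.
200^1 ≡ 200 (mod 223)
200^2 = (200^1)^2 ≡ 200^2 = 40000 ≡ 83 (mod 223)
200^4 = (200^2)^2 ≡ 83^2 = 6889 ≡ 199 (mod 223)
200^8 = (200^4)^2 ≡ 199^2 = 39601 ≡ 130 (mod 223)
200^16 = (200^8)^2 ≡ 130^2 = 16900 ≡ 175 (mod 223)
200^17 = 200^16 · 200^1 ≡ 175 · 200 ≡ 212 (mod 223).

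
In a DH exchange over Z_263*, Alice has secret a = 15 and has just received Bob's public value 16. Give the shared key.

138

Shared key K = 16^15 mod 263.
16^1 ≡ 16 (mod 263)
16^2 = (16^1)^2 ≡ 16^2 = 256 ≡ 256 (mod 263)
16^4 = (16^2)^2 ≡ 256^2 = 65536 ≡ 49 (mod 263)
16^8 = (16^4)^2 ≡ 49^2 = 2401 ≡ 34 (mod 263)
16^15 = 16^8 · 16^4 · 16^2 · 16^1 ≡ 34 · 49 · 256 · 16 ≡ 138 (mod 263).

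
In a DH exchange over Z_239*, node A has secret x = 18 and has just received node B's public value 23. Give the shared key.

Shared key K = 23^18 mod 239.
23^1 ≡ 23 (mod 239)
23^2 = (23^1)^2 ≡ 23^2 = 529 ≡ 51 (mod 239)
23^4 = (23^2)^2 ≡ 51^2 = 2601 ≡ 211 (mod 239)
23^8 = (23^4)^2 ≡ 211^2 = 44521 ≡ 67 (mod 239)
23^16 = (23^8)^2 ≡ 67^2 = 4489 ≡ 187 (mod 239)
23^18 = 23^16 · 23^2 ≡ 187 · 51 ≡ 216 (mod 239).

216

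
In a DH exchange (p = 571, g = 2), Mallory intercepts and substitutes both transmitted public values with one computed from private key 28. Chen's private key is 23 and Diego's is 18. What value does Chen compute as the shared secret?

Chen receives Mallory's public value M = 2^28 mod 571 instead of the honest one.
2^1 ≡ 2 (mod 571)
2^2 = (2^1)^2 ≡ 2^2 = 4 ≡ 4 (mod 571)
2^4 = (2^2)^2 ≡ 4^2 = 16 ≡ 16 (mod 571)
2^8 = (2^4)^2 ≡ 16^2 = 256 ≡ 256 (mod 571)
2^16 = (2^8)^2 ≡ 256^2 = 65536 ≡ 442 (mod 571)
2^28 = 2^16 · 2^8 · 2^4 ≡ 442 · 256 · 16 ≡ 362 (mod 571).
So M = 362. Chen computes K = M^23 mod 571.
362^1 ≡ 362 (mod 571)
362^2 = (362^1)^2 ≡ 362^2 = 131044 ≡ 285 (mod 571)
362^4 = (362^2)^2 ≡ 285^2 = 81225 ≡ 143 (mod 571)
362^8 = (362^4)^2 ≡ 143^2 = 20449 ≡ 464 (mod 571)
362^16 = (362^8)^2 ≡ 464^2 = 215296 ≡ 29 (mod 571)
362^23 = 362^16 · 362^4 · 362^2 · 362^1 ≡ 29 · 143 · 285 · 362 ≡ 258 (mod 571).

258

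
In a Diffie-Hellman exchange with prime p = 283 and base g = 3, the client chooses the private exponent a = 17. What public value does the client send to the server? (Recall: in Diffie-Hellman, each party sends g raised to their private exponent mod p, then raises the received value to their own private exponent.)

Public value = 3^17 (mod 283).
3^1 ≡ 3 (mod 283)
3^2 = (3^1)^2 ≡ 3^2 = 9 ≡ 9 (mod 283)
3^4 = (3^2)^2 ≡ 9^2 = 81 ≡ 81 (mod 283)
3^8 = (3^4)^2 ≡ 81^2 = 6561 ≡ 52 (mod 283)
3^16 = (3^8)^2 ≡ 52^2 = 2704 ≡ 157 (mod 283)
3^17 = 3^16 · 3^1 ≡ 157 · 3 ≡ 188 (mod 283).

188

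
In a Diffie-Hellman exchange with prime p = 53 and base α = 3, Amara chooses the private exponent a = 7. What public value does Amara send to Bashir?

Public value = 3^7 mod 53.
3^1 ≡ 3 (mod 53)
3^2 = (3^1)^2 ≡ 3^2 = 9 ≡ 9 (mod 53)
3^4 = (3^2)^2 ≡ 9^2 = 81 ≡ 28 (mod 53)
3^7 = 3^4 · 3^2 · 3^1 ≡ 28 · 9 · 3 ≡ 14 (mod 53).

14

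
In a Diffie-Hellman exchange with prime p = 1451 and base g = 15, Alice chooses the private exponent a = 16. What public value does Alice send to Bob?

1340

Public value = 15^16 (mod 1451).
15^1 ≡ 15 (mod 1451)
15^2 = (15^1)^2 ≡ 15^2 = 225 ≡ 225 (mod 1451)
15^4 = (15^2)^2 ≡ 225^2 = 50625 ≡ 1291 (mod 1451)
15^8 = (15^4)^2 ≡ 1291^2 = 1666681 ≡ 933 (mod 1451)
15^16 = (15^8)^2 ≡ 933^2 = 870489 ≡ 1340 (mod 1451)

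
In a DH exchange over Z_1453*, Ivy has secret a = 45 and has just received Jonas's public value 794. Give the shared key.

Shared key K = 794^45 mod 1453.
794^1 ≡ 794 (mod 1453)
794^2 = (794^1)^2 ≡ 794^2 = 630436 ≡ 1287 (mod 1453)
794^4 = (794^2)^2 ≡ 1287^2 = 1656369 ≡ 1402 (mod 1453)
794^8 = (794^4)^2 ≡ 1402^2 = 1965604 ≡ 1148 (mod 1453)
794^16 = (794^8)^2 ≡ 1148^2 = 1317904 ≡ 33 (mod 1453)
794^32 = (794^16)^2 ≡ 33^2 = 1089 ≡ 1089 (mod 1453)
794^45 = 794^32 · 794^8 · 794^4 · 794^1 ≡ 1089 · 1148 · 1402 · 794 ≡ 599 (mod 1453).

599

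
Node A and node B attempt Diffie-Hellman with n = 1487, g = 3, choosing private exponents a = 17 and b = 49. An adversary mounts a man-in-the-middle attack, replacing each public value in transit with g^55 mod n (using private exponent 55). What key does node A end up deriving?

107

Node A receives an adversary's public value M = 3^55 mod 1487 instead of the honest one.
3^1 ≡ 3 (mod 1487)
3^2 = (3^1)^2 ≡ 3^2 = 9 ≡ 9 (mod 1487)
3^4 = (3^2)^2 ≡ 9^2 = 81 ≡ 81 (mod 1487)
3^8 = (3^4)^2 ≡ 81^2 = 6561 ≡ 613 (mod 1487)
3^16 = (3^8)^2 ≡ 613^2 = 375769 ≡ 1045 (mod 1487)
3^32 = (3^16)^2 ≡ 1045^2 = 1092025 ≡ 567 (mod 1487)
3^55 = 3^32 · 3^16 · 3^4 · 3^2 · 3^1 ≡ 567 · 1045 · 81 · 9 · 3 ≡ 512 (mod 1487).
So M = 512. Node A computes K = M^17 mod 1487.
512^1 ≡ 512 (mod 1487)
512^2 = (512^1)^2 ≡ 512^2 = 262144 ≡ 432 (mod 1487)
512^4 = (512^2)^2 ≡ 432^2 = 186624 ≡ 749 (mod 1487)
512^8 = (512^4)^2 ≡ 749^2 = 561001 ≡ 402 (mod 1487)
512^16 = (512^8)^2 ≡ 402^2 = 161604 ≡ 1008 (mod 1487)
512^17 = 512^16 · 512^1 ≡ 1008 · 512 ≡ 107 (mod 1487).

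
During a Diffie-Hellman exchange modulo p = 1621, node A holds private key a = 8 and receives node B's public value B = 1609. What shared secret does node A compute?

Shared key K = 1609^8 mod 1621.
1609^1 ≡ 1609 (mod 1621)
1609^2 = (1609^1)^2 ≡ 1609^2 = 2588881 ≡ 144 (mod 1621)
1609^4 = (1609^2)^2 ≡ 144^2 = 20736 ≡ 1284 (mod 1621)
1609^8 = (1609^4)^2 ≡ 1284^2 = 1648656 ≡ 99 (mod 1621)

99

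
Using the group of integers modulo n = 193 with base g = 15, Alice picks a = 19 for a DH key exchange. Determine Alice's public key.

Public value = 15^19 (mod 193).
15^1 ≡ 15 (mod 193)
15^2 = (15^1)^2 ≡ 15^2 = 225 ≡ 32 (mod 193)
15^4 = (15^2)^2 ≡ 32^2 = 1024 ≡ 59 (mod 193)
15^8 = (15^4)^2 ≡ 59^2 = 3481 ≡ 7 (mod 193)
15^16 = (15^8)^2 ≡ 7^2 = 49 ≡ 49 (mod 193)
15^19 = 15^16 · 15^2 · 15^1 ≡ 49 · 32 · 15 ≡ 167 (mod 193).

167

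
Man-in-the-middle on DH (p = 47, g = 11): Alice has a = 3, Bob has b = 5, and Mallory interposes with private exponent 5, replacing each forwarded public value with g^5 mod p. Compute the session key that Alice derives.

Alice receives Mallory's public value M = 11^5 mod 47 instead of the honest one.
11^1 ≡ 11 (mod 47)
11^2 = (11^1)^2 ≡ 11^2 = 121 ≡ 27 (mod 47)
11^4 = (11^2)^2 ≡ 27^2 = 729 ≡ 24 (mod 47)
11^5 = 11^4 · 11^1 ≡ 24 · 11 ≡ 29 (mod 47).
So M = 29. Alice computes K = M^3 mod 47.
29^1 ≡ 29 (mod 47)
29^2 = (29^1)^2 ≡ 29^2 = 841 ≡ 42 (mod 47)
29^3 = 29^2 · 29^1 ≡ 42 · 29 ≡ 43 (mod 47).

43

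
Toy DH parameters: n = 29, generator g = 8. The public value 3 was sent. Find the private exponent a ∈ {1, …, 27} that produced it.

11

Try successive powers of 8 modulo 29:
8^1 ≡ 8
8^2 ≡ 6
8^3 ≡ 19
8^4 ≡ 7
8^5 ≡ 27
8^6 ≡ 13
8^7 ≡ 17
8^8 ≡ 20
8^9 ≡ 15
8^10 ≡ 4
8^11 ≡ 3
Found: a = 11.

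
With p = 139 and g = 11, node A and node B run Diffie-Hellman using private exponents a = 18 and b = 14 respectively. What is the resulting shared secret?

Node B sends B = g^b mod p = 11^14 mod 139.
11^1 ≡ 11 (mod 139)
11^2 = (11^1)^2 ≡ 11^2 = 121 ≡ 121 (mod 139)
11^4 = (11^2)^2 ≡ 121^2 = 14641 ≡ 46 (mod 139)
11^8 = (11^4)^2 ≡ 46^2 = 2116 ≡ 31 (mod 139)
11^14 = 11^8 · 11^4 · 11^2 ≡ 31 · 46 · 121 ≡ 47 (mod 139).
So B = 47. Node A then computes K = B^a mod p = 47^18 mod 139.
47^1 ≡ 47 (mod 139)
47^2 = (47^1)^2 ≡ 47^2 = 2209 ≡ 124 (mod 139)
47^4 = (47^2)^2 ≡ 124^2 = 15376 ≡ 86 (mod 139)
47^8 = (47^4)^2 ≡ 86^2 = 7396 ≡ 29 (mod 139)
47^16 = (47^8)^2 ≡ 29^2 = 841 ≡ 7 (mod 139)
47^18 = 47^16 · 47^2 ≡ 7 · 124 ≡ 34 (mod 139).

34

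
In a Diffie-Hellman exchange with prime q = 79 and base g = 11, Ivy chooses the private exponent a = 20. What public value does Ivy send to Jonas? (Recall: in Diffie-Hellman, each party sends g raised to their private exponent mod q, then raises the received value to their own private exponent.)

Public value = 11^20 mod 79.
11^1 ≡ 11 (mod 79)
11^2 = (11^1)^2 ≡ 11^2 = 121 ≡ 42 (mod 79)
11^4 = (11^2)^2 ≡ 42^2 = 1764 ≡ 26 (mod 79)
11^8 = (11^4)^2 ≡ 26^2 = 676 ≡ 44 (mod 79)
11^16 = (11^8)^2 ≡ 44^2 = 1936 ≡ 40 (mod 79)
11^20 = 11^16 · 11^4 ≡ 40 · 26 ≡ 13 (mod 79).

13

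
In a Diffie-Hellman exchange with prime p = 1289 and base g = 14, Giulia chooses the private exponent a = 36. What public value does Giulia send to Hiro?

Public value = 14^36 mod 1289.
14^1 ≡ 14 (mod 1289)
14^2 = (14^1)^2 ≡ 14^2 = 196 ≡ 196 (mod 1289)
14^4 = (14^2)^2 ≡ 196^2 = 38416 ≡ 1035 (mod 1289)
14^8 = (14^4)^2 ≡ 1035^2 = 1071225 ≡ 66 (mod 1289)
14^16 = (14^8)^2 ≡ 66^2 = 4356 ≡ 489 (mod 1289)
14^32 = (14^16)^2 ≡ 489^2 = 239121 ≡ 656 (mod 1289)
14^36 = 14^32 · 14^4 ≡ 656 · 1035 ≡ 946 (mod 1289).

946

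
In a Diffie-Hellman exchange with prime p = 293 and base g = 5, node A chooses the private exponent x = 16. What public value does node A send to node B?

Public value = 5^{16} \pmod{293}.
5^1 ≡ 5 (mod 293)
5^2 = (5^1)^2 ≡ 5^2 = 25 ≡ 25 (mod 293)
5^4 = (5^2)^2 ≡ 25^2 = 625 ≡ 39 (mod 293)
5^8 = (5^4)^2 ≡ 39^2 = 1521 ≡ 56 (mod 293)
5^16 = (5^8)^2 ≡ 56^2 = 3136 ≡ 206 (mod 293)

206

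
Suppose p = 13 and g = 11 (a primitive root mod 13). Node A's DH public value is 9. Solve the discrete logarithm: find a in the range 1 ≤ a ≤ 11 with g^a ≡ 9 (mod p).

8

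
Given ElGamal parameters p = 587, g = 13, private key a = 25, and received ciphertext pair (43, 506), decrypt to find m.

41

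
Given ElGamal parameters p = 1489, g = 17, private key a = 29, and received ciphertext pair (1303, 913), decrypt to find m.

Shared mask s = c₁^a mod p = 1303^29 mod 1489.
1303^1 ≡ 1303 (mod 1489)
1303^2 = (1303^1)^2 ≡ 1303^2 = 1697809 ≡ 349 (mod 1489)
1303^4 = (1303^2)^2 ≡ 349^2 = 121801 ≡ 1192 (mod 1489)
1303^8 = (1303^4)^2 ≡ 1192^2 = 1420864 ≡ 358 (mod 1489)
1303^16 = (1303^8)^2 ≡ 358^2 = 128164 ≡ 110 (mod 1489)
1303^29 = 1303^16 · 1303^8 · 1303^4 · 1303^1 ≡ 110 · 358 · 1192 · 1303 ≡ 960 (mod 1489).
So s = 960; s⁻¹ ≡ 1413 (mod 1489).
m = c₂ · s⁻¹ mod 1489 = 913 · 1413 mod 1489 = 595.

595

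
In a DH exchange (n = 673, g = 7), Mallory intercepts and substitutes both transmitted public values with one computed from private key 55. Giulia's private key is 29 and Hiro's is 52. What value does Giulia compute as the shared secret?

Giulia receives Mallory's public value M = 7^55 mod 673 instead of the honest one.
7^1 ≡ 7 (mod 673)
7^2 = (7^1)^2 ≡ 7^2 = 49 ≡ 49 (mod 673)
7^4 = (7^2)^2 ≡ 49^2 = 2401 ≡ 382 (mod 673)
7^8 = (7^4)^2 ≡ 382^2 = 145924 ≡ 556 (mod 673)
7^16 = (7^8)^2 ≡ 556^2 = 309136 ≡ 229 (mod 673)
7^32 = (7^16)^2 ≡ 229^2 = 52441 ≡ 620 (mod 673)
7^55 = 7^32 · 7^16 · 7^4 · 7^2 · 7^1 ≡ 620 · 229 · 382 · 49 · 7 ≡ 96 (mod 673).
So M = 96. Giulia computes K = M^29 mod 673.
96^1 ≡ 96 (mod 673)
96^2 = (96^1)^2 ≡ 96^2 = 9216 ≡ 467 (mod 673)
96^4 = (96^2)^2 ≡ 467^2 = 218089 ≡ 37 (mod 673)
96^8 = (96^4)^2 ≡ 37^2 = 1369 ≡ 23 (mod 673)
96^16 = (96^8)^2 ≡ 23^2 = 529 ≡ 529 (mod 673)
96^29 = 96^16 · 96^8 · 96^4 · 96^1 ≡ 529 · 23 · 37 · 96 ≡ 489 (mod 673).

489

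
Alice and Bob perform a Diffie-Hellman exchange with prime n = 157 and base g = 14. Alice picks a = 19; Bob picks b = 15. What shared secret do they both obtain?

101

Alice sends A = g^a mod n = 14^19 mod 157.
14^1 ≡ 14 (mod 157)
14^2 = (14^1)^2 ≡ 14^2 = 196 ≡ 39 (mod 157)
14^4 = (14^2)^2 ≡ 39^2 = 1521 ≡ 108 (mod 157)
14^8 = (14^4)^2 ≡ 108^2 = 11664 ≡ 46 (mod 157)
14^16 = (14^8)^2 ≡ 46^2 = 2116 ≡ 75 (mod 157)
14^19 = 14^16 · 14^2 · 14^1 ≡ 75 · 39 · 14 ≡ 130 (mod 157).
So A = 130. Bob then computes K = A^b mod n = 130^15 mod 157.
130^1 ≡ 130 (mod 157)
130^2 = (130^1)^2 ≡ 130^2 = 16900 ≡ 101 (mod 157)
130^4 = (130^2)^2 ≡ 101^2 = 10201 ≡ 153 (mod 157)
130^8 = (130^4)^2 ≡ 153^2 = 23409 ≡ 16 (mod 157)
130^15 = 130^8 · 130^4 · 130^2 · 130^1 ≡ 16 · 153 · 101 · 130 ≡ 101 (mod 157).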